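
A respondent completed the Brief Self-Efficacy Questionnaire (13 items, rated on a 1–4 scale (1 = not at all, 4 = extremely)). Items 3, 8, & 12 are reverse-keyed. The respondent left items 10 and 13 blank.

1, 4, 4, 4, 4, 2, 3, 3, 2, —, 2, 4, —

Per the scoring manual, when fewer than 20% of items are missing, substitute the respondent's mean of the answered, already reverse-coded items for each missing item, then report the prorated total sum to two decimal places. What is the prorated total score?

30.73

Reverse-coded (reverse-coded value = 5 − response):
  item 3: 5 − 4 = 1
  item 8: 5 − 3 = 2
  item 12: 5 − 4 = 1
Completed scored items (11 of 13): 1, 4, 1, 4, 4, 2, 3, 2, 2, 2, 1; sum = 26.
Person mean = 26 / 11 ≈ 2.3636
Prorated total = (26 / 11) × 13 = 30.73 (to 2 dp)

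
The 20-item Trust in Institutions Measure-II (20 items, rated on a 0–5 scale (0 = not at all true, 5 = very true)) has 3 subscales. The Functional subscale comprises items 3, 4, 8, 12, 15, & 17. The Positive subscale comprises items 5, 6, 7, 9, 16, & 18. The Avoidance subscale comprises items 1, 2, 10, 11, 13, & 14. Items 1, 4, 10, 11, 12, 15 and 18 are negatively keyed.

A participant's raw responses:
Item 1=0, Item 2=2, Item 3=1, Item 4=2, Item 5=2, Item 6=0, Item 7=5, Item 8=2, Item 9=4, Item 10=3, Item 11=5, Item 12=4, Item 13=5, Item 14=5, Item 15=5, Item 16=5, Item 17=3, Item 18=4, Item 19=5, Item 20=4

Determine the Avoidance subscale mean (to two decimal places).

Avoidance items: 1, 2, 10, 11, 13, 14.
Of these, items 1, 10, & 11 are negatively keyed; reversed = (0+5) − raw = 5 − raw.
  item 1: 5 − 0 = 5
  item 2: 2
  item 10: 5 − 3 = 2
  item 11: 5 − 5 = 0
  item 13: 5
  item 14: 5
Sum = 5 + 2 + 2 + 0 + 5 + 5 = 19
Mean = 19 / 6 = 3.17

3.17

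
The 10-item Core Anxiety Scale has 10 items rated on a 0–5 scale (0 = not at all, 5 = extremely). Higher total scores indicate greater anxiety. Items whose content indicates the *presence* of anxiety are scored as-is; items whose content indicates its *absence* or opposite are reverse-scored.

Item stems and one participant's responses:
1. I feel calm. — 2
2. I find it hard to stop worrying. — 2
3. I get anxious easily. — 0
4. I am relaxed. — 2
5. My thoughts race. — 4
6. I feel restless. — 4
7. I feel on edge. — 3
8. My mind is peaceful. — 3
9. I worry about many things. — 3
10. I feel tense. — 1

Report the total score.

25

Items 1, 4, 8 describe the absence/opposite of anxiety → reverse-score.
reversed = (0+5) − raw = 5 − raw.
  item 1: 5 − 2 = 3
  item 2: 2
  item 3: 0
  item 4: 5 − 2 = 3
  item 5: 4
  item 6: 4
  item 7: 3
  item 8: 5 − 3 = 2
  item 9: 3
  item 10: 1
Total = 3 + 2 + 0 + 3 + 4 + 4 + 3 + 2 + 3 + 1 = 25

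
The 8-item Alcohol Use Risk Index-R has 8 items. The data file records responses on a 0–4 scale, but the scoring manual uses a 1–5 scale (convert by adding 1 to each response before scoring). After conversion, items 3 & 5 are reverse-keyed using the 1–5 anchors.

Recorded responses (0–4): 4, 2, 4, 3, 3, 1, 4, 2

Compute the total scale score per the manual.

25

Convert to 1–5: 5, 3, 5, 4, 4, 2, 5, 3
Reverse-coded (reverse-coded value = 6 − response):
  item 3: 6 − 5 = 1
  item 5: 6 − 4 = 2
Scored: 5, 3, 1, 4, 2, 2, 5, 3
Total = 25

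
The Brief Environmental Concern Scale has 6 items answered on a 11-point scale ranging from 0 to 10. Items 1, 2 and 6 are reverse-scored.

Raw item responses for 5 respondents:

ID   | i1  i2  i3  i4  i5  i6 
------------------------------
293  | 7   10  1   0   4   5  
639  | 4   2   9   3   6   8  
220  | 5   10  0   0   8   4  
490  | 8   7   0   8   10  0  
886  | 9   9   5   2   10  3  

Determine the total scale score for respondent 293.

Respondent 293 raw: 7, 10, 1, 0, 4, 5.
Reverse-coded (reversed = (0+10) − raw = 10 − raw):
  item 1: 10 − 7 = 3
  item 2: 10 − 10 = 0
  item 3: 1
  item 4: 0
  item 5: 4
  item 6: 10 − 5 = 5
Sum = 3 + 0 + 1 + 0 + 4 + 5 = 13

13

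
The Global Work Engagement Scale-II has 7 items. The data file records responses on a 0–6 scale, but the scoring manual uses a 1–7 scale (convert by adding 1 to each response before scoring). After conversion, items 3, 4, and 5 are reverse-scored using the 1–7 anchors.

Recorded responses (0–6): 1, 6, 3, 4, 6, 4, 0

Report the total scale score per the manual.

Convert to 1–7: 2, 7, 4, 5, 7, 5, 1
Reverse-coded (reverse-coded value = 8 − response):
  item 3: 8 − 4 = 4
  item 4: 8 − 5 = 3
  item 5: 8 − 7 = 1
Scored: 2, 7, 4, 3, 1, 5, 1
Total = 23

23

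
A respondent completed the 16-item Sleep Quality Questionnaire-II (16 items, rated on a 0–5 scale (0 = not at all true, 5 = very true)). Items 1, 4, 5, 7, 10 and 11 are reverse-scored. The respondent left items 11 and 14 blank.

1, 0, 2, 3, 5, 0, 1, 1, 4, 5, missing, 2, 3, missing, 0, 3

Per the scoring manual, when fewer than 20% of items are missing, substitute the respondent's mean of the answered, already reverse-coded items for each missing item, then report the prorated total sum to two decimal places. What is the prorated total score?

28.57

Reverse-coded (on a 0–5 scale, reversed = 5 − raw):
  item 1: 5 − 1 = 4
  item 4: 5 − 3 = 2
  item 5: 5 − 5 = 0
  item 7: 5 − 1 = 4
  item 10: 5 − 5 = 0
Completed scored items (14 of 16): 4, 0, 2, 2, 0, 0, 4, 1, 4, 0, 2, 3, 0, 3; sum = 25.
Person mean = 25 / 14 ≈ 1.7857
Prorated total = (25 / 14) × 16 = 28.57 (to 2 dp)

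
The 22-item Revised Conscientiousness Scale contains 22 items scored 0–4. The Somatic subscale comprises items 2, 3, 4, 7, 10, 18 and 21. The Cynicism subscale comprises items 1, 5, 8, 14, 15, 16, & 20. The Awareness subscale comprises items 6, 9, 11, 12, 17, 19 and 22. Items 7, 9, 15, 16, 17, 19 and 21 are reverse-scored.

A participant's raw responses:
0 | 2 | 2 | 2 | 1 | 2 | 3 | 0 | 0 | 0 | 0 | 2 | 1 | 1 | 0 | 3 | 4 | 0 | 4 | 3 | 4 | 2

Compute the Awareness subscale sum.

10

Awareness items: 6, 9, 11, 12, 17, 19, 22.
Of these, items 9, 17, and 19 are reverse-scored; reverse-coded value = 4 − response.
  item 6: 2
  item 9: 4 − 0 = 4
  item 11: 0
  item 12: 2
  item 17: 4 − 4 = 0
  item 19: 4 − 4 = 0
  item 22: 2
Sum = 2 + 4 + 0 + 2 + 0 + 0 + 2 = 10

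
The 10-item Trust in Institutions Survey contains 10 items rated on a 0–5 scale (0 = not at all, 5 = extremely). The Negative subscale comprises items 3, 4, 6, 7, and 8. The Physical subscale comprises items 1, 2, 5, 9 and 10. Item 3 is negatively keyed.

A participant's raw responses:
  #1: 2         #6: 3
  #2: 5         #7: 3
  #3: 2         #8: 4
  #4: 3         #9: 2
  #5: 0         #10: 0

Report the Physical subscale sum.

9

Physical items: 1, 2, 5, 9, 10.
  item 1: 2
  item 2: 5
  item 5: 0
  item 9: 2
  item 10: 0
Sum = 2 + 5 + 0 + 2 + 0 = 9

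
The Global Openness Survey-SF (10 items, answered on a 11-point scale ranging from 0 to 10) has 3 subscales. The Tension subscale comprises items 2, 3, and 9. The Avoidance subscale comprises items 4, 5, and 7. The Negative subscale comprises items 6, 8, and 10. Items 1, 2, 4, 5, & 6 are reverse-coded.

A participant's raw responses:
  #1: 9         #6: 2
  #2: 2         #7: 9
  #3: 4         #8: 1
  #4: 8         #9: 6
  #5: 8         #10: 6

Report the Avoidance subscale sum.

Avoidance items: 4, 5, 7.
Of these, items 4 and 5 are reverse-coded; reverse-coded value = 10 − response.
  item 4: 10 − 8 = 2
  item 5: 10 − 8 = 2
  item 7: 9
Sum = 2 + 2 + 9 = 13

13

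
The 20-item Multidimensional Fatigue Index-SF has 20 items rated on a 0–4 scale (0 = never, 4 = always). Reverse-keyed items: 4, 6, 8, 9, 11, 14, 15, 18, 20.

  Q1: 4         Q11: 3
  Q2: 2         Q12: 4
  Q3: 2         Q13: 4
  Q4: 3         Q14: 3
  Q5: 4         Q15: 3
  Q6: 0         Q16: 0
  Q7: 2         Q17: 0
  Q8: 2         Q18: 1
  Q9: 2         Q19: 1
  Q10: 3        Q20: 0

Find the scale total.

45

Reverse-coded items (on a 0–4 scale, reversed = 4 − raw):
  item 4: 4 − 3 = 1
  item 6: 4 − 0 = 4
  item 8: 4 − 2 = 2
  item 9: 4 − 2 = 2
  item 11: 4 − 3 = 1
  item 14: 4 − 3 = 1
  item 15: 4 − 3 = 1
  item 18: 4 − 1 = 3
  item 20: 4 − 0 = 4
After reverse-coding: 4, 2, 2, 1, 4, 4, 2, 2, 2, 3, 1, 4, 4, 1, 1, 0, 0, 3, 1, 4
Total = 4 + 2 + 2 + 1 + 4 + 4 + 2 + 2 + 2 + 3 + 1 + 4 + 4 + 1 + 1 + 0 + 0 + 3 + 1 + 4 = 45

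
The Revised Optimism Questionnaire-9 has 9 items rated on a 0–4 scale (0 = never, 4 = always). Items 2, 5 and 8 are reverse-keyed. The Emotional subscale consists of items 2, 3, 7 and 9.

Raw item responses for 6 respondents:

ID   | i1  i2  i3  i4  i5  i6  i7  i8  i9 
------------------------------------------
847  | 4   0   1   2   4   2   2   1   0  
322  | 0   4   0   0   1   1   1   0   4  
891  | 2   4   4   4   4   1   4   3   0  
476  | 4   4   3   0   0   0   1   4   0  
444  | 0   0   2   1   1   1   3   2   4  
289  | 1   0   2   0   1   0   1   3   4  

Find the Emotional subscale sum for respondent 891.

Respondent 891 raw: 2, 4, 4, 4, 4, 1, 4, 3, 0.
Emotional items: 2, 3, 7, 9.
Reverse-coded (on a 0–4 scale, reversed = 4 − raw):
  item 2: 4 − 4 = 0
  item 3: 4
  item 7: 4
  item 9: 0
Sum = 0 + 4 + 4 + 0 = 8

8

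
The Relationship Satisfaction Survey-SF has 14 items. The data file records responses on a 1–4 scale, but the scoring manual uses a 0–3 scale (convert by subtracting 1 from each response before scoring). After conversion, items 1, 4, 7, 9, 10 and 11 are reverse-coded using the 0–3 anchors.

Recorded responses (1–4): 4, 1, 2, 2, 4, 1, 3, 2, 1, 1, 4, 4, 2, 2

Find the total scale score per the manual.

Convert to 0–3: 3, 0, 1, 1, 3, 0, 2, 1, 0, 0, 3, 3, 1, 1
Reverse-coded (reversed = (0+3) − raw = 3 − raw):
  item 1: 3 − 3 = 0
  item 4: 3 − 1 = 2
  item 7: 3 − 2 = 1
  item 9: 3 − 0 = 3
  item 10: 3 − 0 = 3
  item 11: 3 − 3 = 0
Scored: 0, 0, 1, 2, 3, 0, 1, 1, 3, 3, 0, 3, 1, 1
Total = 19

19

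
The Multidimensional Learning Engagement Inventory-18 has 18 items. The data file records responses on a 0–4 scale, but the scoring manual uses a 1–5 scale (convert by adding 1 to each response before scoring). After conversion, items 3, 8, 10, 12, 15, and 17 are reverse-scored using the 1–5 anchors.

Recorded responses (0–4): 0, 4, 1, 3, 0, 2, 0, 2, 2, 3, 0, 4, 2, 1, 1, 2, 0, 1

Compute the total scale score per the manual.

Convert to 1–5: 1, 5, 2, 4, 1, 3, 1, 3, 3, 4, 1, 5, 3, 2, 2, 3, 1, 2
Reverse-coded (on a 1–5 scale, reversed = 6 − raw):
  item 3: 6 − 2 = 4
  item 8: 6 − 3 = 3
  item 10: 6 − 4 = 2
  item 12: 6 − 5 = 1
  item 15: 6 − 2 = 4
  item 17: 6 − 1 = 5
Scored: 1, 5, 4, 4, 1, 3, 1, 3, 3, 2, 1, 1, 3, 2, 4, 3, 5, 2
Total = 48

48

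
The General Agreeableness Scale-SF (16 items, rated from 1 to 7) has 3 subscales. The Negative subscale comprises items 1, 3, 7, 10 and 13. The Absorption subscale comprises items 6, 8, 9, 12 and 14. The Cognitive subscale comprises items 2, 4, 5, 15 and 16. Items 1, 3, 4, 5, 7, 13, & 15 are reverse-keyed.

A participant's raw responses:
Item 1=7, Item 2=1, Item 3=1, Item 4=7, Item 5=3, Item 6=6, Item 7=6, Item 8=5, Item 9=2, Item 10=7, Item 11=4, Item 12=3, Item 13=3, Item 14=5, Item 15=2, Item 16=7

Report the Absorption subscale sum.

Absorption items: 6, 8, 9, 12, 14.
  item 6: 6
  item 8: 5
  item 9: 2
  item 12: 3
  item 14: 5
Sum = 6 + 5 + 2 + 3 + 5 = 21

21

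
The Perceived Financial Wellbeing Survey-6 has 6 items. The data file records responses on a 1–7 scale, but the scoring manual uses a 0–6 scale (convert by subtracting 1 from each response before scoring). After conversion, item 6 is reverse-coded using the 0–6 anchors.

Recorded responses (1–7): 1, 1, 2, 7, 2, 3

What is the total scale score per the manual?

Convert to 0–6: 0, 0, 1, 6, 1, 2
Reverse-coded (reverse-coded value = 6 − response):
  item 6: 6 − 2 = 4
Scored: 0, 0, 1, 6, 1, 4
Total = 12

12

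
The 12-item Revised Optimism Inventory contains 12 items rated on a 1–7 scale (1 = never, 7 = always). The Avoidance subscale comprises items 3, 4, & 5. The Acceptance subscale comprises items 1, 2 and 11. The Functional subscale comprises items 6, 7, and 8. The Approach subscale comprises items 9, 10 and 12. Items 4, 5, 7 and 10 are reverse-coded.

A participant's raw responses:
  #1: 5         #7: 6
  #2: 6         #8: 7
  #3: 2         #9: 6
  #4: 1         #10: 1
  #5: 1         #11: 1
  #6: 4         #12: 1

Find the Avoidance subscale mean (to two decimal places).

5.33

Avoidance items: 3, 4, 5.
Of these, items 4 & 5 are reverse-coded; on a 1–7 scale, reversed = 8 − raw.
  item 3: 2
  item 4: 8 − 1 = 7
  item 5: 8 − 1 = 7
Sum = 2 + 7 + 7 = 16
Mean = 16 / 3 = 5.33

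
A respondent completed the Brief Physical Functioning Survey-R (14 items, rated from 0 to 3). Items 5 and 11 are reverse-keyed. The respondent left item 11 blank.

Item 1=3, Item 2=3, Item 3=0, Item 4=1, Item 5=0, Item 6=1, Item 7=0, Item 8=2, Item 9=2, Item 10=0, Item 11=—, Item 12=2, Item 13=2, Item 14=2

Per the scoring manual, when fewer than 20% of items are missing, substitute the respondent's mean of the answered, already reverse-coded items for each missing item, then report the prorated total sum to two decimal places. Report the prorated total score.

Reverse-coded (reversed = (0+3) − raw = 3 − raw):
  item 5: 3 − 0 = 3
Completed scored items (13 of 14): 3, 3, 0, 1, 3, 1, 0, 2, 2, 0, 2, 2, 2; sum = 21.
Person mean = 21 / 13 ≈ 1.6154
Prorated total = (21 / 13) × 14 = 22.62 (to 2 dp)

22.62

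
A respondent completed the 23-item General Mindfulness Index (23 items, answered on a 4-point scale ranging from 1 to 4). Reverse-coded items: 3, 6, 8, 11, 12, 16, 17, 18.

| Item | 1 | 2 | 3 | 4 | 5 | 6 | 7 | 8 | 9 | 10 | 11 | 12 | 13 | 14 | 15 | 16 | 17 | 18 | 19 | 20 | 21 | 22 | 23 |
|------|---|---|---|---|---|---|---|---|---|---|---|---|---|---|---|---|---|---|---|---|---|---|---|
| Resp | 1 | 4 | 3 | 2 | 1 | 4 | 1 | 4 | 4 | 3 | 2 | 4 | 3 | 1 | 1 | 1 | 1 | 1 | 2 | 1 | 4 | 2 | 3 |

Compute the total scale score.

53

Reversing items 3, 6, 8, 11, 12, 16, 17, and 18 with 5 − raw:
Total = 1 + 4 + (5−3) + 2 + 1 + (5−4) + 1 + (5−4) + 4 + 3 + (5−2) + (5−4) + 3 + 1 + 1 + (5−1) + (5−1) + (5−1) + 2 + 1 + 4 + 2 + 3
      = 1 + 4 + 2 + 2 + 1 + 1 + 1 + 1 + 4 + 3 + 3 + 1 + 3 + 1 + 1 + 4 + 4 + 4 + 2 + 1 + 4 + 2 + 3 = 53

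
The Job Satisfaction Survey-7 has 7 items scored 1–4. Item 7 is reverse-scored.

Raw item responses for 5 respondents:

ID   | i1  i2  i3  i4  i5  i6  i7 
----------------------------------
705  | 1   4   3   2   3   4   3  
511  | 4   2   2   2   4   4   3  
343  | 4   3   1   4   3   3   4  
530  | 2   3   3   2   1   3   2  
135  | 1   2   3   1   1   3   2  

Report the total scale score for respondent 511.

20

Respondent 511 raw: 4, 2, 2, 2, 4, 4, 3.
Reverse-coded (reversed = (1+4) − raw = 5 − raw):
  item 1: 4
  item 2: 2
  item 3: 2
  item 4: 2
  item 5: 4
  item 6: 4
  item 7: 5 − 3 = 2
Sum = 4 + 2 + 2 + 2 + 4 + 4 + 2 = 20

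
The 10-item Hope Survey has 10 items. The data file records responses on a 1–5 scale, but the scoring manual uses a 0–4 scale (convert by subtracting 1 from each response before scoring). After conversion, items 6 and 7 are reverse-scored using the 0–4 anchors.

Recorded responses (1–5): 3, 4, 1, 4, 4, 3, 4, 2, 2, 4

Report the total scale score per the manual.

19

Convert to 0–4: 2, 3, 0, 3, 3, 2, 3, 1, 1, 3
Reverse-coded (reversed = (0+4) − raw = 4 − raw):
  item 6: 4 − 2 = 2
  item 7: 4 − 3 = 1
Scored: 2, 3, 0, 3, 3, 2, 1, 1, 1, 3
Total = 19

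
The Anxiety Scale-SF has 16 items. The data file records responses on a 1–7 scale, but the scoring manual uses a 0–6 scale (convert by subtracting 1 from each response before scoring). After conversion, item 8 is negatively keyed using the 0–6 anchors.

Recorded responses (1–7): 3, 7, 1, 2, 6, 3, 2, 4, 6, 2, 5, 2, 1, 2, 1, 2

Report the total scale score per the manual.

Convert to 0–6: 2, 6, 0, 1, 5, 2, 1, 3, 5, 1, 4, 1, 0, 1, 0, 1
Reverse-coded (reverse-coded value = 6 − response):
  item 8: 6 − 3 = 3
Scored: 2, 6, 0, 1, 5, 2, 1, 3, 5, 1, 4, 1, 0, 1, 0, 1
Total = 33

33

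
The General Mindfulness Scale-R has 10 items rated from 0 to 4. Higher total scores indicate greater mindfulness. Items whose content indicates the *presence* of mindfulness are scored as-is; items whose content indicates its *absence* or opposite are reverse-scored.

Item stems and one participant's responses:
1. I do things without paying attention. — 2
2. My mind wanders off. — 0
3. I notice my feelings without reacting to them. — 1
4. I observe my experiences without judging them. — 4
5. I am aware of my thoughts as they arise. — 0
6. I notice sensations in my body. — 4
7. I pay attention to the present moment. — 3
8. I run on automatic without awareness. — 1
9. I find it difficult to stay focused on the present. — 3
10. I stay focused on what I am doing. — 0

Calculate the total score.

Items 1, 2, 8, 9 describe the absence/opposite of mindfulness → reverse-score.
reversed = (0+4) − raw = 4 − raw.
  item 1: 4 − 2 = 2
  item 2: 4 − 0 = 4
  item 3: 1
  item 4: 4
  item 5: 0
  item 6: 4
  item 7: 3
  item 8: 4 − 1 = 3
  item 9: 4 − 3 = 1
  item 10: 0
Total = 2 + 4 + 1 + 4 + 0 + 4 + 3 + 3 + 1 + 0 = 22

22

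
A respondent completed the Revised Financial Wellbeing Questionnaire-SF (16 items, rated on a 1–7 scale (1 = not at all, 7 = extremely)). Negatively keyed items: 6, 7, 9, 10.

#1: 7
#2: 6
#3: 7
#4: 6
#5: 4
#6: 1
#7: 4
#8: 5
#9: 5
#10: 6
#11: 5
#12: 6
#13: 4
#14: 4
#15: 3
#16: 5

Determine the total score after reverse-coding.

Reversing items 6, 7, 9, & 10 with 8 − raw:
Total = 7 + 6 + 7 + 6 + 4 + (8−1) + (8−4) + 5 + (8−5) + (8−6) + 5 + 6 + 4 + 4 + 3 + 5
      = 7 + 6 + 7 + 6 + 4 + 7 + 4 + 5 + 3 + 2 + 5 + 6 + 4 + 4 + 3 + 5 = 78

78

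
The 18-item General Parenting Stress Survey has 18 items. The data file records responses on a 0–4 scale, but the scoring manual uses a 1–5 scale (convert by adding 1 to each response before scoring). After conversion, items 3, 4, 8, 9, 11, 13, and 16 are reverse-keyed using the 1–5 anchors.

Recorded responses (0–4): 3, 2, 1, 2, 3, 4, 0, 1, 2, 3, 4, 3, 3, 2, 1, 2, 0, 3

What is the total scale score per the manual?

Convert to 1–5: 4, 3, 2, 3, 4, 5, 1, 2, 3, 4, 5, 4, 4, 3, 2, 3, 1, 4
Reverse-coded (reverse-coded value = 6 − response):
  item 3: 6 − 2 = 4
  item 4: 6 − 3 = 3
  item 8: 6 − 2 = 4
  item 9: 6 − 3 = 3
  item 11: 6 − 5 = 1
  item 13: 6 − 4 = 2
  item 16: 6 − 3 = 3
Scored: 4, 3, 4, 3, 4, 5, 1, 4, 3, 4, 1, 4, 2, 3, 2, 3, 1, 4
Total = 55

55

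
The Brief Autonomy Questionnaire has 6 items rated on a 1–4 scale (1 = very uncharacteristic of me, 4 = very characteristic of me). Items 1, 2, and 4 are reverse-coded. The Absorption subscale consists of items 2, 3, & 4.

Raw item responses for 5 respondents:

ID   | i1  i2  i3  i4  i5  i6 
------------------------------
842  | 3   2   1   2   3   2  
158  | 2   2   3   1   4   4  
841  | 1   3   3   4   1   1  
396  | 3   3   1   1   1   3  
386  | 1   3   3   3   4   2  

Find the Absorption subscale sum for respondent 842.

Respondent 842 raw: 3, 2, 1, 2, 3, 2.
Absorption items: 2, 3, 4.
Reverse-coded (on a 1–4 scale, reversed = 5 − raw):
  item 2: 5 − 2 = 3
  item 3: 1
  item 4: 5 − 2 = 3
Sum = 3 + 1 + 3 = 7

7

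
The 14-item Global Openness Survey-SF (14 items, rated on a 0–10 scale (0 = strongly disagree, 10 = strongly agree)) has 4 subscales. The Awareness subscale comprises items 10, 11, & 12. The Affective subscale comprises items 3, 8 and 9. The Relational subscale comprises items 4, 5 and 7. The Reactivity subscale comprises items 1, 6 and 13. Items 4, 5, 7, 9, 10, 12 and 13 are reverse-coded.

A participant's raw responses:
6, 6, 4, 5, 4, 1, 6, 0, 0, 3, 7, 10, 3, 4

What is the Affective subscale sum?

Affective items: 3, 8, 9.
Of these, item 9 is reverse-coded; reversed = (0+10) − raw = 10 − raw.
  item 3: 4
  item 8: 0
  item 9: 10 − 0 = 10
Sum = 4 + 0 + 10 = 14

14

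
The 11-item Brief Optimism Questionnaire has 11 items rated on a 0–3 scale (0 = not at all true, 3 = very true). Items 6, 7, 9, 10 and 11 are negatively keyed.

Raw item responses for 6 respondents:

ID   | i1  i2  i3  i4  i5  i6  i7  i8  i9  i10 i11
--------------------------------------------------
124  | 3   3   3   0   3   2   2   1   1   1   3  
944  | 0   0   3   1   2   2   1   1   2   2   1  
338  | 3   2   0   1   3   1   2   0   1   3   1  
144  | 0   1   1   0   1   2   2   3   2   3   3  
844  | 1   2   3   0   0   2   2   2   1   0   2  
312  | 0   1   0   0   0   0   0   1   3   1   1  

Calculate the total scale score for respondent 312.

Respondent 312 raw: 0, 1, 0, 0, 0, 0, 0, 1, 3, 1, 1.
Reverse-coded (on a 0–3 scale, reversed = 3 − raw):
  item 1: 0
  item 2: 1
  item 3: 0
  item 4: 0
  item 5: 0
  item 6: 3 − 0 = 3
  item 7: 3 − 0 = 3
  item 8: 1
  item 9: 3 − 3 = 0
  item 10: 3 − 1 = 2
  item 11: 3 − 1 = 2
Sum = 0 + 1 + 0 + 0 + 0 + 3 + 3 + 1 + 0 + 2 + 2 = 12

12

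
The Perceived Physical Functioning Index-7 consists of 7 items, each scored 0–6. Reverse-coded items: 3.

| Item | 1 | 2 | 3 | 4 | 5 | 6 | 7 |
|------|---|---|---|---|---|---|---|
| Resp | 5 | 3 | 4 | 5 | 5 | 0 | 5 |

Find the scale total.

Reverse-coded items use 6 − raw:
  item 3: 6 − 4 = 2
Scored items: 5, 3, 2, 5, 5, 0, 5
Total = 5 + 3 + 2 + 5 + 5 + 0 + 5 = 25

25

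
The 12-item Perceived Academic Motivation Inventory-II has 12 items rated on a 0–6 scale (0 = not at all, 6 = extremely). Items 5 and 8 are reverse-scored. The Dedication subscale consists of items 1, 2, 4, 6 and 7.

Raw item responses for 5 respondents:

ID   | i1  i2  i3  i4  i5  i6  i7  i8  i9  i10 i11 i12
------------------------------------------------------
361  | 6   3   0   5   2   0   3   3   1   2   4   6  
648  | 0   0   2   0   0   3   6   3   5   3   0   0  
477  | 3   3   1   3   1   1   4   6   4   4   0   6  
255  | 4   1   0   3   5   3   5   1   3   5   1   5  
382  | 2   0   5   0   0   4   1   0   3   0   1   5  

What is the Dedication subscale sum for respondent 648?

9

Respondent 648 raw: 0, 0, 2, 0, 0, 3, 6, 3, 5, 3, 0, 0.
Dedication items: 1, 2, 4, 6, 7.
Reverse-coded (reversed = (0+6) − raw = 6 − raw):
  item 1: 0
  item 2: 0
  item 4: 0
  item 6: 3
  item 7: 6
Sum = 0 + 0 + 0 + 3 + 6 = 9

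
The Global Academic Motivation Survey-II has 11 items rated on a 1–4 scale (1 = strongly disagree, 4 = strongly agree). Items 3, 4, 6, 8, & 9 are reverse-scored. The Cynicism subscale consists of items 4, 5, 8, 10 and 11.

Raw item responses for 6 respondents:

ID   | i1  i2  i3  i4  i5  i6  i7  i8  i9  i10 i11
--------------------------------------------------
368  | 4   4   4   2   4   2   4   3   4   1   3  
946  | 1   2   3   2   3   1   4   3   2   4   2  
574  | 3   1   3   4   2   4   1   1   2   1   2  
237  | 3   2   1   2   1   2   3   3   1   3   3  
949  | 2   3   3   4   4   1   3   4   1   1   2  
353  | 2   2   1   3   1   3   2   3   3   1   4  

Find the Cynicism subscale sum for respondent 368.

13

Respondent 368 raw: 4, 4, 4, 2, 4, 2, 4, 3, 4, 1, 3.
Cynicism items: 4, 5, 8, 10, 11.
Reverse-coded (on a 1–4 scale, reversed = 5 − raw):
  item 4: 5 − 2 = 3
  item 5: 4
  item 8: 5 − 3 = 2
  item 10: 1
  item 11: 3
Sum = 3 + 4 + 2 + 1 + 3 = 13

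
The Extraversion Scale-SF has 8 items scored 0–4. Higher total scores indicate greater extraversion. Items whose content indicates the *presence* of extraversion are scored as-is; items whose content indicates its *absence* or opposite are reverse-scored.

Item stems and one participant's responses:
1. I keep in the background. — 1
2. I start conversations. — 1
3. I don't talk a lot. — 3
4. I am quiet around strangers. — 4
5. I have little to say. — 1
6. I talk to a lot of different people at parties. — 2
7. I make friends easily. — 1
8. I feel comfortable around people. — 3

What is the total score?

Items 1, 3, 4, 5 describe the absence/opposite of extraversion → reverse-score.
reverse-coded value = 4 − response.
  item 1: 4 − 1 = 3
  item 2: 1
  item 3: 4 − 3 = 1
  item 4: 4 − 4 = 0
  item 5: 4 − 1 = 3
  item 6: 2
  item 7: 1
  item 8: 3
Total = 3 + 1 + 1 + 0 + 3 + 2 + 1 + 3 = 14

14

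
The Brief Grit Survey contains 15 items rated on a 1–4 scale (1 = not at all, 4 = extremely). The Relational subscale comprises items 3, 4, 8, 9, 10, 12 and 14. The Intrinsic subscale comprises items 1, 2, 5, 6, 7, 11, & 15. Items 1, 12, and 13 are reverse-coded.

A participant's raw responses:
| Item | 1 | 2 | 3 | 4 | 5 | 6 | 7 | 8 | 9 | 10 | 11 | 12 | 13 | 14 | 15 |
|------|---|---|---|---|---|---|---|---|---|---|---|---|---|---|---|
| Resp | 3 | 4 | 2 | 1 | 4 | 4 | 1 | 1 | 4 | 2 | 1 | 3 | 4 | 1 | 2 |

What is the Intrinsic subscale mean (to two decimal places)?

Intrinsic items: 1, 2, 5, 6, 7, 11, 15.
Of these, item 1 is reverse-coded; reverse-coded value = 5 − response.
  item 1: 5 − 3 = 2
  item 2: 4
  item 5: 4
  item 6: 4
  item 7: 1
  item 11: 1
  item 15: 2
Sum = 2 + 4 + 4 + 4 + 1 + 1 + 2 = 18
Mean = 18 / 7 = 2.57

2.57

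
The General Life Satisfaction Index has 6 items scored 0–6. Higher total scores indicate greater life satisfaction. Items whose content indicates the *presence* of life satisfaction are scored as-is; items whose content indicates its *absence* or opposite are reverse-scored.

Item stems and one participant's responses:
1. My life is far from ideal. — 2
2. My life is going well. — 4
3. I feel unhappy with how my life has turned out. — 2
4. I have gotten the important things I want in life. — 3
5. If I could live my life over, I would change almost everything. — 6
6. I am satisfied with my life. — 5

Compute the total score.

Items 1, 3, 5 describe the absence/opposite of life satisfaction → reverse-score.
reverse-coded value = 6 − response.
  item 1: 6 − 2 = 4
  item 2: 4
  item 3: 6 − 2 = 4
  item 4: 3
  item 5: 6 − 6 = 0
  item 6: 5
Total = 4 + 4 + 4 + 3 + 0 + 5 = 20

20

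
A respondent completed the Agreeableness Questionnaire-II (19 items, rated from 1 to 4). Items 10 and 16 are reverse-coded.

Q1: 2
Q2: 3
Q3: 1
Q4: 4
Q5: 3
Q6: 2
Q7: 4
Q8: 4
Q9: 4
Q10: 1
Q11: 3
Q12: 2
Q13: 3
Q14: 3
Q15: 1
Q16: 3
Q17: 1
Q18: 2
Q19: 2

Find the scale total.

50

Reversing items 10 & 16 with 5 − raw:
Total = 2 + 3 + 1 + 4 + 3 + 2 + 4 + 4 + 4 + (5−1) + 3 + 2 + 3 + 3 + 1 + (5−3) + 1 + 2 + 2
      = 2 + 3 + 1 + 4 + 3 + 2 + 4 + 4 + 4 + 4 + 3 + 2 + 3 + 3 + 1 + 2 + 1 + 2 + 2 = 50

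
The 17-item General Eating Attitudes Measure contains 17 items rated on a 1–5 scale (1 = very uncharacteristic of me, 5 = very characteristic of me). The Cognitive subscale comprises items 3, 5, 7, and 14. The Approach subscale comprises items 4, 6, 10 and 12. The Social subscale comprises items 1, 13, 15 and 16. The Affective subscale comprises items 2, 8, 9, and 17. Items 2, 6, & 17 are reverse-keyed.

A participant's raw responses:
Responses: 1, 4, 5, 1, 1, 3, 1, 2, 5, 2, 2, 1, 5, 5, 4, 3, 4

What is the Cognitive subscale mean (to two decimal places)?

3.00

Cognitive items: 3, 5, 7, 14.
  item 3: 5
  item 5: 1
  item 7: 1
  item 14: 5
Sum = 5 + 1 + 1 + 5 = 12
Mean = 12 / 4 = 3.00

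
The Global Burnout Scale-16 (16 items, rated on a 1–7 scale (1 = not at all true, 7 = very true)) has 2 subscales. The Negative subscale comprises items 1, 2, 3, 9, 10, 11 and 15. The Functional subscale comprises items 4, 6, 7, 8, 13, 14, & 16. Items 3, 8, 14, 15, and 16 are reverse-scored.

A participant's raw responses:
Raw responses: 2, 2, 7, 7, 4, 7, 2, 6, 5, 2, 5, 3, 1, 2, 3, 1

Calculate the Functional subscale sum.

Functional items: 4, 6, 7, 8, 13, 14, 16.
Of these, items 8, 14, & 16 are reverse-scored; on a 1–7 scale, reversed = 8 − raw.
  item 4: 7
  item 6: 7
  item 7: 2
  item 8: 8 − 6 = 2
  item 13: 1
  item 14: 8 − 2 = 6
  item 16: 8 − 1 = 7
Sum = 7 + 7 + 2 + 2 + 1 + 6 + 7 = 32

32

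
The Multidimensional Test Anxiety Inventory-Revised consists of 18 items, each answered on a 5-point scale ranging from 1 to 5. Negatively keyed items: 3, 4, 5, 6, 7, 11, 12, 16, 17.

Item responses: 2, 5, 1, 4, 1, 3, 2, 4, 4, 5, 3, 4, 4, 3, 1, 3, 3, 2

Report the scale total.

Apply reverse scoring (reverse-coded value = 6 − response):
  item 3: 6 − 1 = 5
  item 4: 6 − 4 = 2
  item 5: 6 − 1 = 5
  item 6: 6 − 3 = 3
  item 7: 6 − 2 = 4
  item 11: 6 − 3 = 3
  item 12: 6 − 4 = 2
  item 16: 6 − 3 = 3
  item 17: 6 − 3 = 3
Scored items: 2, 5, 5, 2, 5, 3, 4, 4, 4, 5, 3, 2, 4, 3, 1, 3, 3, 2
Total = 2 + 5 + 5 + 2 + 5 + 3 + 4 + 4 + 4 + 5 + 3 + 2 + 4 + 3 + 1 + 3 + 3 + 2 = 60

60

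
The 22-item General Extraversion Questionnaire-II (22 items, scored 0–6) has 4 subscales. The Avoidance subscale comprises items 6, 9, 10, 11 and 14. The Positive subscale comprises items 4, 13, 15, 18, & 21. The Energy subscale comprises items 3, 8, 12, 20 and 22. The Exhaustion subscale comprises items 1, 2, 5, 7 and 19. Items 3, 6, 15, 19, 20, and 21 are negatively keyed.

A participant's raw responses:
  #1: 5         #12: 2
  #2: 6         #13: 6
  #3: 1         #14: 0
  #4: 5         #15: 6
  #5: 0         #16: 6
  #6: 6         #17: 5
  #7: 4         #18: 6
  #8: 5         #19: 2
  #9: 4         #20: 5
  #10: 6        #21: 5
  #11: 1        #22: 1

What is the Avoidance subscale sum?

Avoidance items: 6, 9, 10, 11, 14.
Of these, item 6 is negatively keyed; on a 0–6 scale, reversed = 6 − raw.
  item 6: 6 − 6 = 0
  item 9: 4
  item 10: 6
  item 11: 1
  item 14: 0
Sum = 0 + 4 + 6 + 1 + 0 = 11

11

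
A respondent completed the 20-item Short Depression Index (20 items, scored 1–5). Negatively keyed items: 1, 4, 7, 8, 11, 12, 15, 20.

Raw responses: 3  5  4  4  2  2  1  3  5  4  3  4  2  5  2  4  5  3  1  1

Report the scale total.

69

Reverse-coded items (reversed = (1+5) − raw = 6 − raw):
  item 1: 6 − 3 = 3
  item 4: 6 − 4 = 2
  item 7: 6 − 1 = 5
  item 8: 6 − 3 = 3
  item 11: 6 − 3 = 3
  item 12: 6 − 4 = 2
  item 15: 6 − 2 = 4
  item 20: 6 − 1 = 5
After reverse-coding: 3, 5, 4, 2, 2, 2, 5, 3, 5, 4, 3, 2, 2, 5, 4, 4, 5, 3, 1, 5
Total = 3 + 5 + 4 + 2 + 2 + 2 + 5 + 3 + 5 + 4 + 3 + 2 + 2 + 5 + 4 + 4 + 5 + 3 + 1 + 5 = 69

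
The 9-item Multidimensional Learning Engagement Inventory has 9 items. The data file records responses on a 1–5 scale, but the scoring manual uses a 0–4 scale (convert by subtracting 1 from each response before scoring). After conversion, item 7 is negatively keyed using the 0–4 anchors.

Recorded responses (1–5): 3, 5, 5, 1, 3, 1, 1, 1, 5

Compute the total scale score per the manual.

20

Convert to 0–4: 2, 4, 4, 0, 2, 0, 0, 0, 4
Reverse-coded (on a 0–4 scale, reversed = 4 − raw):
  item 7: 4 − 0 = 4
Scored: 2, 4, 4, 0, 2, 0, 4, 0, 4
Total = 20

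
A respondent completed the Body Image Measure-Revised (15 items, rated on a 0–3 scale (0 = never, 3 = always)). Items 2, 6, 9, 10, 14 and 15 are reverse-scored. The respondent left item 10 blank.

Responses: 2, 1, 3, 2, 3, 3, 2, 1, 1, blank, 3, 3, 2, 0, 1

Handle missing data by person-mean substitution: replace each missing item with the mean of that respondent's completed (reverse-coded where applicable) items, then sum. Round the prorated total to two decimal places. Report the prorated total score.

32.14

Reverse-coded (reversed = (0+3) − raw = 3 − raw):
  item 2: 3 − 1 = 2
  item 6: 3 − 3 = 0
  item 9: 3 − 1 = 2
  item 14: 3 − 0 = 3
  item 15: 3 − 1 = 2
Completed scored items (14 of 15): 2, 2, 3, 2, 3, 0, 2, 1, 2, 3, 3, 2, 3, 2; sum = 30.
Person mean = 30 / 14 ≈ 2.1429
Prorated total = (30 / 14) × 15 = 32.14 (to 2 dp)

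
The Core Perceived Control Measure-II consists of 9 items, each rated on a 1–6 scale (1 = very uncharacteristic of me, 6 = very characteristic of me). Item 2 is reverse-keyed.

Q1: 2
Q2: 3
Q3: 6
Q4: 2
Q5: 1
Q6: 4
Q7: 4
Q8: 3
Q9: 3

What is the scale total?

Raw sum = 28. Reverse-keyed items: 2; their raw sum = 3.
Each reversal replaces raw with 7 − raw, changing the total by 7 − 2·raw per item.
Total = 28 + 1·7 − 2·3 = 28 + 7 − 6 = 29

29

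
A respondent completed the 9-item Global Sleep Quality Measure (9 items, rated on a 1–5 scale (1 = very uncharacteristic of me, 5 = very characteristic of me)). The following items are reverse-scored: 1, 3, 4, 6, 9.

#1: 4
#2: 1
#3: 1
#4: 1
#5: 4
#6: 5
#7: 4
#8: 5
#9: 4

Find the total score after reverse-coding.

29

Reversing items 1, 3, 4, 6, and 9 with 6 − raw:
Total = (6−4) + 1 + (6−1) + (6−1) + 4 + (6−5) + 4 + 5 + (6−4)
      = 2 + 1 + 5 + 5 + 4 + 1 + 4 + 5 + 2 = 29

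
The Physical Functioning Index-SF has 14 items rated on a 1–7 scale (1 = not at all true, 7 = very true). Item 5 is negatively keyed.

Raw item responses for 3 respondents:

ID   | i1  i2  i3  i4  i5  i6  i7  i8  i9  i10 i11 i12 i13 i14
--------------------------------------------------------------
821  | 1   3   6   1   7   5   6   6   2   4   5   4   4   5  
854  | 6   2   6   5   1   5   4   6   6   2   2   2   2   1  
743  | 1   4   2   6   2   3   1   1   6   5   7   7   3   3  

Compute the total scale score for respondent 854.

56

Respondent 854 raw: 6, 2, 6, 5, 1, 5, 4, 6, 6, 2, 2, 2, 2, 1.
Reverse-coded (reverse-coded value = 8 − response):
  item 1: 6
  item 2: 2
  item 3: 6
  item 4: 5
  item 5: 8 − 1 = 7
  item 6: 5
  item 7: 4
  item 8: 6
  item 9: 6
  item 10: 2
  item 11: 2
  item 12: 2
  item 13: 2
  item 14: 1
Sum = 6 + 2 + 6 + 5 + 7 + 5 + 4 + 6 + 6 + 2 + 2 + 2 + 2 + 1 = 56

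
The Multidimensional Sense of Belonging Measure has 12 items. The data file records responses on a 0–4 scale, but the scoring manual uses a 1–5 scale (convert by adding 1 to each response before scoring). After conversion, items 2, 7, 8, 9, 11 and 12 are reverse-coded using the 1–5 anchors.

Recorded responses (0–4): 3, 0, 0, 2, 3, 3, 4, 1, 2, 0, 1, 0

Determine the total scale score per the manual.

Convert to 1–5: 4, 1, 1, 3, 4, 4, 5, 2, 3, 1, 2, 1
Reverse-coded (reverse-coded value = 6 − response):
  item 2: 6 − 1 = 5
  item 7: 6 − 5 = 1
  item 8: 6 − 2 = 4
  item 9: 6 − 3 = 3
  item 11: 6 − 2 = 4
  item 12: 6 − 1 = 5
Scored: 4, 5, 1, 3, 4, 4, 1, 4, 3, 1, 4, 5
Total = 39

39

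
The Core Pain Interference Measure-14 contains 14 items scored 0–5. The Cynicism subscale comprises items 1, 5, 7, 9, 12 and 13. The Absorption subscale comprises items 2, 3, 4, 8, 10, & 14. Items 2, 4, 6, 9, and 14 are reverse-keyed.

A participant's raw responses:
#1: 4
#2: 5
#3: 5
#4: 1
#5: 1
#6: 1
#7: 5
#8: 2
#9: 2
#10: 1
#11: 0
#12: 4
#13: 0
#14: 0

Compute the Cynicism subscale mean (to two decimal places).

Cynicism items: 1, 5, 7, 9, 12, 13.
Of these, item 9 is reverse-keyed; reverse-coded value = 5 − response.
  item 1: 4
  item 5: 1
  item 7: 5
  item 9: 5 − 2 = 3
  item 12: 4
  item 13: 0
Sum = 4 + 1 + 5 + 3 + 4 + 0 = 17
Mean = 17 / 6 = 2.83

2.83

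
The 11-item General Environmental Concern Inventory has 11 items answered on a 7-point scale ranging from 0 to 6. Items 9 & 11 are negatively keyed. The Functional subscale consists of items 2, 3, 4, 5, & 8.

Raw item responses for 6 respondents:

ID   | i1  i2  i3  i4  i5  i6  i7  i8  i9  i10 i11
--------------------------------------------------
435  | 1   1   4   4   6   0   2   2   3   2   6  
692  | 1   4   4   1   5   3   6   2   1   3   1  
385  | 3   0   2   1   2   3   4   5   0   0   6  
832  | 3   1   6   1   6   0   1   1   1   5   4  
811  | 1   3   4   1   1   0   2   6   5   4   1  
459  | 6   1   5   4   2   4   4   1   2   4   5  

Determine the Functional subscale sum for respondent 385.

10

Respondent 385 raw: 3, 0, 2, 1, 2, 3, 4, 5, 0, 0, 6.
Functional items: 2, 3, 4, 5, 8.
Reverse-coded (on a 0–6 scale, reversed = 6 − raw):
  item 2: 0
  item 3: 2
  item 4: 1
  item 5: 2
  item 8: 5
Sum = 0 + 2 + 1 + 2 + 5 = 10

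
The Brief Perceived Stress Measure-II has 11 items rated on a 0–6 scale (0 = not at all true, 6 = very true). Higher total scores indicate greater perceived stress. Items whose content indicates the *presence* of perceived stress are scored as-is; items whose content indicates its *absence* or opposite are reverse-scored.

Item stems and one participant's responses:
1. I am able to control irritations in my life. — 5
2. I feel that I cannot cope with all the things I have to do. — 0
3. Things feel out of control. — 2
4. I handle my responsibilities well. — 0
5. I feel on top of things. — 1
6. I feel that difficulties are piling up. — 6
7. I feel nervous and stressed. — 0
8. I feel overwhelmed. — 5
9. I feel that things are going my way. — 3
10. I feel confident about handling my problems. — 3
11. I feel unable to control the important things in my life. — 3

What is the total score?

Items 1, 4, 5, 9, 10 describe the absence/opposite of perceived stress → reverse-score.
reverse-coded value = 6 − response.
  item 1: 6 − 5 = 1
  item 2: 0
  item 3: 2
  item 4: 6 − 0 = 6
  item 5: 6 − 1 = 5
  item 6: 6
  item 7: 0
  item 8: 5
  item 9: 6 − 3 = 3
  item 10: 6 − 3 = 3
  item 11: 3
Total = 1 + 0 + 2 + 6 + 5 + 6 + 0 + 5 + 3 + 3 + 3 = 34

34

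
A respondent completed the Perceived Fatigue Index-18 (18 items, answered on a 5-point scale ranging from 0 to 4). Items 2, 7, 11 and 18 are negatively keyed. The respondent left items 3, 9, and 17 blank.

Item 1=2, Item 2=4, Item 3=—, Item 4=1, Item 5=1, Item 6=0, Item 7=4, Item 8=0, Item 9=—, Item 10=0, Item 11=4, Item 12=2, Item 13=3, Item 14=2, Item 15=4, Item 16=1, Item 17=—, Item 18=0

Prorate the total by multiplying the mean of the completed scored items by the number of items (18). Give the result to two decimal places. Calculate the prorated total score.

Reverse-coded (reversed = (0+4) − raw = 4 − raw):
  item 2: 4 − 4 = 0
  item 7: 4 − 4 = 0
  item 11: 4 − 4 = 0
  item 18: 4 − 0 = 4
Completed scored items (15 of 18): 2, 0, 1, 1, 0, 0, 0, 0, 0, 2, 3, 2, 4, 1, 4; sum = 20.
Person mean = 20 / 15 ≈ 1.3333
Prorated total = (20 / 15) × 18 = 24.00 (to 2 dp)

24.00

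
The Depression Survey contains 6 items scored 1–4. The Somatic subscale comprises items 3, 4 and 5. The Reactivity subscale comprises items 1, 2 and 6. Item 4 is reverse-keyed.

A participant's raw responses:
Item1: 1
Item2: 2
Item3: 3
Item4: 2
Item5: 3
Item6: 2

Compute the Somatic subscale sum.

9

Somatic items: 3, 4, 5.
Of these, item 4 is reverse-keyed; on a 1–4 scale, reversed = 5 − raw.
  item 3: 3
  item 4: 5 − 2 = 3
  item 5: 3
Sum = 3 + 3 + 3 = 9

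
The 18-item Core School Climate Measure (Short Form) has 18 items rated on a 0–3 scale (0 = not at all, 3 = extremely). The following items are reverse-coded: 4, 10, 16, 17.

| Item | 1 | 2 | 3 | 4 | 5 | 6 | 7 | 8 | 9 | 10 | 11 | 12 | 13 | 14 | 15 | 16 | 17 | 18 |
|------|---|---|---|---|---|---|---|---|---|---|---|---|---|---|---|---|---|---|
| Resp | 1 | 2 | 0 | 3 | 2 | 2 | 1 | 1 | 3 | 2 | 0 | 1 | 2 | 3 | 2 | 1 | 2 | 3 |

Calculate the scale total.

Reversing items 4, 10, 16 and 17 with 3 − raw:
Total = 1 + 2 + 0 + (3−3) + 2 + 2 + 1 + 1 + 3 + (3−2) + 0 + 1 + 2 + 3 + 2 + (3−1) + (3−2) + 3
      = 1 + 2 + 0 + 0 + 2 + 2 + 1 + 1 + 3 + 1 + 0 + 1 + 2 + 3 + 2 + 2 + 1 + 3 = 27

27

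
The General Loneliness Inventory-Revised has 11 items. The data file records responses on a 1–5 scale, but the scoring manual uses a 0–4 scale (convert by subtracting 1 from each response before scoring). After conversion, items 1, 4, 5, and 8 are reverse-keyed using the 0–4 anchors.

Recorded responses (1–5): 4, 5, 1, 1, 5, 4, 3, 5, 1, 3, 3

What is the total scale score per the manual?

Convert to 0–4: 3, 4, 0, 0, 4, 3, 2, 4, 0, 2, 2
Reverse-coded (reversed = (0+4) − raw = 4 − raw):
  item 1: 4 − 3 = 1
  item 4: 4 − 0 = 4
  item 5: 4 − 4 = 0
  item 8: 4 − 4 = 0
Scored: 1, 4, 0, 4, 0, 3, 2, 0, 0, 2, 2
Total = 18

18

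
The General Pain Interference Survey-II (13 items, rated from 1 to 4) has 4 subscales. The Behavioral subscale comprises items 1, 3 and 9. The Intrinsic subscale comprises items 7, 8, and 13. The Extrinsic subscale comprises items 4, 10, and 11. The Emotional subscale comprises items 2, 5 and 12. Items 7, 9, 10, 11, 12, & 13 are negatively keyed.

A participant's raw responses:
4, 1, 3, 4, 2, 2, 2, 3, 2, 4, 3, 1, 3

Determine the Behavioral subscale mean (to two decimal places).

Behavioral items: 1, 3, 9.
Of these, item 9 is negatively keyed; on a 1–4 scale, reversed = 5 − raw.
  item 1: 4
  item 3: 3
  item 9: 5 − 2 = 3
Sum = 4 + 3 + 3 = 10
Mean = 10 / 3 = 3.33

3.33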